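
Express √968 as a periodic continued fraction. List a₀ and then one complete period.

a₀ = ⌊√968⌋ = 31.
With m₀=0, d₀=1 and mₖ₊₁ = dₖaₖ − mₖ, dₖ₊₁ = (n − mₖ₊₁²)/dₖ, aₖ₊₁ = ⌊(a₀+mₖ₊₁)/dₖ₊₁⌋:
  k=1: m=31, d=7, a=8
  k=2: m=25, d=49, a=1
  k=3: m=24, d=8, a=6
  k=4: m=24, d=49, a=1
  k=5: m=25, d=7, a=8
  k=6: m=31, d=1, a=62
d=1 and a=2a₀=62 at k=6, so the next step gives (m, d) = (31, 7) again — its k=1 value — and the period has length 6.

[31; 8, 1, 6, 1, 8, 62]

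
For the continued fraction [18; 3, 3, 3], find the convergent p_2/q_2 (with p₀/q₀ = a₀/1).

183/10

Using pₖ = aₖpₖ₋₁ + pₖ₋₂, qₖ = aₖqₖ₋₁ + qₖ₋₂ (with p₋₁=1, p₋₂=0, q₋₁=0, q₋₂=1):
  k=0: a=18, p=18, q=1
  k=1: a=3, p=55, q=3
  k=2: a=3, p=183, q=10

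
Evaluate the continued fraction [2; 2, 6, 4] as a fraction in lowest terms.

Using pₖ = aₖpₖ₋₁ + pₖ₋₂ and qₖ = aₖqₖ₋₁ + qₖ₋₂:
  k=0: a=2, p=2, q=1
  k=1: a=2, p=5, q=2
  k=2: a=6, p=32, q=13
  k=3: a=4, p=133, q=54

133/54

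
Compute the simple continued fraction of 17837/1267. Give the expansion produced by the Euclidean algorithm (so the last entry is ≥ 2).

17837 = 14·1267 + 99
1267 = 12·99 + 79
99 = 1·79 + 20
79 = 3·20 + 19
20 = 1·19 + 1
19 = 19·1 + 0  (stop)
So 17837/1267 = [14; 12, 1, 3, 1, 19].

[14; 12, 1, 3, 1, 19]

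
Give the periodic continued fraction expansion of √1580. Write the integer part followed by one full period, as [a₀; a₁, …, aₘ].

a₀ = ⌊√1580⌋ = 39.
With m₀=0, d₀=1 and mₖ₊₁ = dₖaₖ − mₖ, dₖ₊₁ = (n − mₖ₊₁²)/dₖ, aₖ₊₁ = ⌊(a₀+mₖ₊₁)/dₖ₊₁⌋:
  k=1: m=39, d=59, a=1
  k=2: m=20, d=20, a=2
  k=3: m=20, d=59, a=1
  k=4: m=39, d=1, a=78
d=1 and a=2a₀=78 at k=4, so the next step gives (m, d) = (39, 59) again — its k=1 value — and the period has length 4.

[39; 1, 2, 1, 78]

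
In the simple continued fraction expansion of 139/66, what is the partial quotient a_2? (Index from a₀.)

139 = 2·66 + 7   →  a_0 = 2
66 = 9·7 + 3   →  a_1 = 9
7 = 2·3 + 1   →  a_2 = 2

2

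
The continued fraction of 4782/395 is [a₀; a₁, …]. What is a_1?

9

4782 = 12·395 + 42   →  a_0 = 12
395 = 9·42 + 17   →  a_1 = 9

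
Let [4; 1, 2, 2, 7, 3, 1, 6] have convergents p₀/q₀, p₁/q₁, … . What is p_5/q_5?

768/163

Using pₖ = aₖpₖ₋₁ + pₖ₋₂, qₖ = aₖqₖ₋₁ + qₖ₋₂ (with p₋₁=1, p₋₂=0, q₋₁=0, q₋₂=1):
  k=0: a=4, p=4, q=1
  k=1: a=1, p=5, q=1
  k=2: a=2, p=14, q=3
  k=3: a=2, p=33, q=7
  k=4: a=7, p=245, q=52
  k=5: a=3, p=768, q=163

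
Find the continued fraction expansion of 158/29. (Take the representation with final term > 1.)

[5; 2, 4, 3]

158 = 5×29 + 13
29 = 2×13 + 3
13 = 4×3 + 1
3 = 3×1 + 0  (stop)
So 158/29 = [5; 2, 4, 3].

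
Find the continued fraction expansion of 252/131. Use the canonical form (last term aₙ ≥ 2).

[1; 1, 12, 10]

252 = 1×131 + 121
131 = 1×121 + 10
121 = 12×10 + 1
10 = 10×1 + 0  (stop)
So 252/131 = [1; 1, 12, 10].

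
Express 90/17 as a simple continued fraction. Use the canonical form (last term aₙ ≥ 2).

90 = 5×17 + 5
17 = 3×5 + 2
5 = 2×2 + 1
2 = 2×1 + 0  (stop)
So 90/17 = [5; 3, 2, 2].

[5; 3, 2, 2]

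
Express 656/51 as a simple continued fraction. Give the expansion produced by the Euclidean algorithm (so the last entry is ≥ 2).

[12; 1, 6, 3, 2]

656 = 12*51 + 44
51 = 1*44 + 7
44 = 6*7 + 2
7 = 3*2 + 1
2 = 2*1 + 0  (stop)
So 656/51 = [12; 1, 6, 3, 2].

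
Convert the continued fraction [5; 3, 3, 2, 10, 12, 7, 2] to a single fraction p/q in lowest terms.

Fold from the inside: start with 2/1.
  7 + 1/2 = 15/2
  12 + 2/15 = 182/15
  10 + 15/182 = 1835/182
  2 + 182/1835 = 3852/1835
  3 + 1835/3852 = 13391/3852
  3 + 3852/13391 = 44025/13391
  5 + 13391/44025 = 233516/44025

233516/44025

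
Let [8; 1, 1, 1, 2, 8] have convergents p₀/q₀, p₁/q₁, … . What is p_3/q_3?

26/3

Using pₖ = aₖpₖ₋₁ + pₖ₋₂, qₖ = aₖqₖ₋₁ + qₖ₋₂ (with p₋₁=1, p₋₂=0, q₋₁=0, q₋₂=1):
  k=0: a=8, p=8, q=1
  k=1: a=1, p=9, q=1
  k=2: a=1, p=17, q=2
  k=3: a=1, p=26, q=3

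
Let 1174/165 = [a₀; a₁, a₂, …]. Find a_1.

1174 = 7·165 + 19   →  a_0 = 7
165 = 8·19 + 13   →  a_1 = 8

8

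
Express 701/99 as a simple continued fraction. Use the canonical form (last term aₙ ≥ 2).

[7; 12, 2, 1, 2]

701 = 7×99 + 8
99 = 12×8 + 3
8 = 2×3 + 2
3 = 1×2 + 1
2 = 2×1 + 0  (stop)
So 701/99 = [7; 12, 2, 1, 2].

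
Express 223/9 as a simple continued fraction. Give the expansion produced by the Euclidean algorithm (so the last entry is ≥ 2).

223 = 24×9 + 7
9 = 1×7 + 2
7 = 3×2 + 1
2 = 2×1 + 0  (stop)
So 223/9 = [24; 1, 3, 2].

[24; 1, 3, 2]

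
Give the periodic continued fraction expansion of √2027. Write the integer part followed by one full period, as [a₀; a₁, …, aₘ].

a₀ = ⌊√2027⌋ = 45.

[45; 45, 90]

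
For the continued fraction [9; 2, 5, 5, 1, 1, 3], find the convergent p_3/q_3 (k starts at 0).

Using pₖ = aₖpₖ₋₁ + pₖ₋₂, qₖ = aₖqₖ₋₁ + qₖ₋₂ (with p₋₁=1, p₋₂=0, q₋₁=0, q₋₂=1):
  k=0: a=9, p=9, q=1
  k=1: a=2, p=19, q=2
  k=2: a=5, p=104, q=11
  k=3: a=5, p=539, q=57

539/57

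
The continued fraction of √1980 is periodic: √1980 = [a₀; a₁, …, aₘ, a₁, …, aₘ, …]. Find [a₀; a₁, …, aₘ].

a₀ = ⌊√1980⌋ = 44.
With m₀=0, d₀=1 and mₖ₊₁ = dₖaₖ − mₖ, dₖ₊₁ = (n − mₖ₊₁²)/dₖ, aₖ₊₁ = ⌊(a₀+mₖ₊₁)/dₖ₊₁⌋:
  k=1: m=44, d=44, a=2
  k=2: m=44, d=1, a=88
d=1 and a=2a₀=88 at k=2, so the next step gives (m, d) = (44, 44) again — its k=1 value — and the period has length 2.

[44; 2, 88]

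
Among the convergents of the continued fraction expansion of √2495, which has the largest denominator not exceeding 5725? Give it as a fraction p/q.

99850/1999

√2495 = [49; 1, 18, 1, 98, …] (period length 4).
Convergents:
  p_0/q_0 = 49/1
  p_1/q_1 = 50/1
  p_2/q_2 = 949/19
  p_3/q_3 = 999/20
  p_4/q_4 = 98851/1979
  p_5/q_5 = 99850/1999
  p_6/q_6 = 1896151/37961
q_5 = 1999 ≤ 5725 < 37961 = q_6, so the answer is 99850/1999.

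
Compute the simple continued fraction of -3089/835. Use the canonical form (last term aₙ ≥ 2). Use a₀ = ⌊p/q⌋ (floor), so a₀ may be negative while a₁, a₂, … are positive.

[-4; 3, 3, 16, 2, 2]

-3089 = -4·835 + 251
835 = 3·251 + 82
251 = 3·82 + 5
82 = 16·5 + 2
5 = 2·2 + 1
2 = 2·1 + 0  (stop)
So -3089/835 = [-4; 3, 3, 16, 2, 2].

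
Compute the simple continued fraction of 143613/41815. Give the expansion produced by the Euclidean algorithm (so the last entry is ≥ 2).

[3; 2, 3, 3, 6, 19, 15]

143613 = 3*41815 + 18168
41815 = 2*18168 + 5479
18168 = 3*5479 + 1731
5479 = 3*1731 + 286
1731 = 6*286 + 15
286 = 19*15 + 1
15 = 15*1 + 0  (stop)
So 143613/41815 = [3; 2, 3, 3, 6, 19, 15].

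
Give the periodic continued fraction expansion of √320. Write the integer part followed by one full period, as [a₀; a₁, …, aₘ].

a₀ = ⌊√320⌋ = 17.

[17; 1, 7, 1, 34]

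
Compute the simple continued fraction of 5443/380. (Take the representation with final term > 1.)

5443 = 14×380 + 123
380 = 3×123 + 11
123 = 11×11 + 2
11 = 5×2 + 1
2 = 2×1 + 0  (stop)
So 5443/380 = [14; 3, 11, 5, 2].

[14; 3, 11, 5, 2]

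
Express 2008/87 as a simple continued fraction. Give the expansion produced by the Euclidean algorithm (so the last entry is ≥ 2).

[23; 12, 2, 3]

2008 = 23×87 + 7
87 = 12×7 + 3
7 = 2×3 + 1
3 = 3×1 + 0  (stop)
So 2008/87 = [23; 12, 2, 3].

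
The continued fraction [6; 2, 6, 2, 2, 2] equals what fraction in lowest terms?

Using pₖ = aₖpₖ₋₁ + pₖ₋₂ and qₖ = aₖqₖ₋₁ + qₖ₋₂:
  k=0: a=6, p=6, q=1
  k=1: a=2, p=13, q=2
  k=2: a=6, p=84, q=13
  k=3: a=2, p=181, q=28
  k=4: a=2, p=446, q=69
  k=5: a=2, p=1073, q=166

1073/166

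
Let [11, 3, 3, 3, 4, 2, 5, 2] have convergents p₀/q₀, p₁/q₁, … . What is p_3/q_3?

373/33

Using pₖ = aₖpₖ₋₁ + pₖ₋₂, qₖ = aₖqₖ₋₁ + qₖ₋₂ (with p₋₁=1, p₋₂=0, q₋₁=0, q₋₂=1):
  k=0: a=11, p=11, q=1
  k=1: a=3, p=34, q=3
  k=2: a=3, p=113, q=10
  k=3: a=3, p=373, q=33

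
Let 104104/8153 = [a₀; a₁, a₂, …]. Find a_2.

104104 = 12·8153 + 6268   →  a_0 = 12
8153 = 1·6268 + 1885   →  a_1 = 1
6268 = 3·1885 + 613   →  a_2 = 3

3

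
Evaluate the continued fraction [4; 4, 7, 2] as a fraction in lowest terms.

263/62

Using pₖ = aₖpₖ₋₁ + pₖ₋₂ and qₖ = aₖqₖ₋₁ + qₖ₋₂:
  k=0: a=4, p=4, q=1
  k=1: a=4, p=17, q=4
  k=2: a=7, p=123, q=29
  k=3: a=2, p=263, q=62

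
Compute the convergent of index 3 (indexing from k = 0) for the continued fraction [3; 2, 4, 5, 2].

162/47

Using pₖ = aₖpₖ₋₁ + pₖ₋₂, qₖ = aₖqₖ₋₁ + qₖ₋₂ (with p₋₁=1, p₋₂=0, q₋₁=0, q₋₂=1):
  k=0: a=3, p=3, q=1
  k=1: a=2, p=7, q=2
  k=2: a=4, p=31, q=9
  k=3: a=5, p=162, q=47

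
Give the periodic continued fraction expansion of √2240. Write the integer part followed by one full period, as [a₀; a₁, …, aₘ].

a₀ = ⌊√2240⌋ = 47.
With m₀=0, d₀=1 and mₖ₊₁ = dₖaₖ − mₖ, dₖ₊₁ = (n − mₖ₊₁²)/dₖ, aₖ₊₁ = ⌊(a₀+mₖ₊₁)/dₖ₊₁⌋:
  k=1: m=47, d=31, a=3
  k=2: m=46, d=4, a=23
  k=3: m=46, d=31, a=3
  k=4: m=47, d=1, a=94
d=1 and a=2a₀=94 at k=4, so the next step gives (m, d) = (47, 31) again — its k=1 value — and the period has length 4.

[47; 3, 23, 3, 94]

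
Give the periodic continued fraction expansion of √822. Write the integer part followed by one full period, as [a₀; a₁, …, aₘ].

a₀ = ⌊√822⌋ = 28.
With m₀=0, d₀=1 and mₖ₊₁ = dₖaₖ − mₖ, dₖ₊₁ = (n − mₖ₊₁²)/dₖ, aₖ₊₁ = ⌊(a₀+mₖ₊₁)/dₖ₊₁⌋:
  k=1: m=28, d=38, a=1
  k=2: m=10, d=19, a=2
  k=3: m=28, d=2, a=28
  k=4: m=28, d=19, a=2
  k=5: m=10, d=38, a=1
  k=6: m=28, d=1, a=56
d=1 and a=2a₀=56 at k=6, so the next step gives (m, d) = (28, 38) again — its k=1 value — and the period has length 6.

[28; 1, 2, 28, 2, 1, 56]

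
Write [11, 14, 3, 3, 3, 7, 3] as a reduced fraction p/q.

119699/10813

Fold from the inside: start with 3/1.
  7 + 1/3 = 22/3
  3 + 3/22 = 69/22
  3 + 22/69 = 229/69
  3 + 69/229 = 756/229
  14 + 229/756 = 10813/756
  11 + 756/10813 = 119699/10813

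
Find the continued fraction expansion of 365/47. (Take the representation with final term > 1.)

365 = 7*47 + 36
47 = 1*36 + 11
36 = 3*11 + 3
11 = 3*3 + 2
3 = 1*2 + 1
2 = 2*1 + 0  (stop)
So 365/47 = [7; 1, 3, 3, 1, 2].

[7; 1, 3, 3, 1, 2]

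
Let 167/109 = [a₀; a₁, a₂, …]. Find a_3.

167 = 1·109 + 58   →  a_0 = 1
109 = 1·58 + 51   →  a_1 = 1
58 = 1·51 + 7   →  a_2 = 1
51 = 7·7 + 2   →  a_3 = 7

7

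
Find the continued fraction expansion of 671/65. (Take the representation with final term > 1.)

671 = 10×65 + 21
65 = 3×21 + 2
21 = 10×2 + 1
2 = 2×1 + 0  (stop)
So 671/65 = [10; 3, 10, 2].

[10; 3, 10, 2]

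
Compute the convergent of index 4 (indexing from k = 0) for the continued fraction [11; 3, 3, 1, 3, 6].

554/49

Using pₖ = aₖpₖ₋₁ + pₖ₋₂, qₖ = aₖqₖ₋₁ + qₖ₋₂ (with p₋₁=1, p₋₂=0, q₋₁=0, q₋₂=1):
  k=0: a=11, p=11, q=1
  k=1: a=3, p=34, q=3
  k=2: a=3, p=113, q=10
  k=3: a=1, p=147, q=13
  k=4: a=3, p=554, q=49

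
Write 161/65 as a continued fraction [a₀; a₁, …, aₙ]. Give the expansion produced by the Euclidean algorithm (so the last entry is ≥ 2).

[2; 2, 10, 3]

161 = 2*65 + 31
65 = 2*31 + 3
31 = 10*3 + 1
3 = 3*1 + 0  (stop)
So 161/65 = [2; 2, 10, 3].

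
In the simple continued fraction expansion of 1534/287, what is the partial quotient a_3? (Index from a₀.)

8

1534 = 5·287 + 99   →  a_0 = 5
287 = 2·99 + 89   →  a_1 = 2
99 = 1·89 + 10   →  a_2 = 1
89 = 8·10 + 9   →  a_3 = 8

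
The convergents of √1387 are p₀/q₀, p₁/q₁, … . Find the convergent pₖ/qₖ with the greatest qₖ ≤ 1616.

45622/1225

√1387 = [37; 4, 8, 37, 8, 4, 74, …] (period length 6).
Convergents:
  p_0/q_0 = 37/1
  p_1/q_1 = 149/4
  p_2/q_2 = 1229/33
  p_3/q_3 = 45622/1225
  p_4/q_4 = 366205/9833
q_3 = 1225 ≤ 1616 < 9833 = q_4, so the answer is 45622/1225.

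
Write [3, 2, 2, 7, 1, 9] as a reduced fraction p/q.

1413/415

Fold from the inside: start with 9/1.
  1 + 1/9 = 10/9
  7 + 9/10 = 79/10
  2 + 10/79 = 168/79
  2 + 79/168 = 415/168
  3 + 168/415 = 1413/415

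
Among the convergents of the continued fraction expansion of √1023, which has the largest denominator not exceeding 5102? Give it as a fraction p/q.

130976/4095

√1023 = [31; 1, 62, …] (period length 2).
Convergents:
  p_0/q_0 = 31/1
  p_1/q_1 = 32/1
  p_2/q_2 = 2015/63
  p_3/q_3 = 2047/64
  p_4/q_4 = 128929/4031
  p_5/q_5 = 130976/4095
  p_6/q_6 = 8249441/257921
q_5 = 4095 ≤ 5102 < 257921 = q_6, so the answer is 130976/4095.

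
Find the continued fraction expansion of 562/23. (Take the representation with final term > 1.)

562 = 24·23 + 10
23 = 2·10 + 3
10 = 3·3 + 1
3 = 3·1 + 0  (stop)
So 562/23 = [24; 2, 3, 3].

[24; 2, 3, 3]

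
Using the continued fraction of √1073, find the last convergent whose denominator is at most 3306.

45368/1385

√1073 = [32; 1, 3, 9, 9, 3, 1, 64, …] (period length 7).
Convergents:
  p_0/q_0 = 32/1
  p_1/q_1 = 33/1
  p_2/q_2 = 131/4
  p_3/q_3 = 1212/37
  p_4/q_4 = 11039/337
  p_5/q_5 = 34329/1048
  p_6/q_6 = 45368/1385
  p_7/q_7 = 2937881/89688
q_6 = 1385 ≤ 3306 < 89688 = q_7, so the answer is 45368/1385.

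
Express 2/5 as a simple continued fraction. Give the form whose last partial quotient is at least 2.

2 = 0·5 + 2
5 = 2·2 + 1
2 = 2·1 + 0  (stop)
So 2/5 = [0; 2, 2].

[0; 2, 2]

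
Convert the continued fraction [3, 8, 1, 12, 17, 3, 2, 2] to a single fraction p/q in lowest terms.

Using pₖ = aₖpₖ₋₁ + pₖ₋₂ and qₖ = aₖqₖ₋₁ + qₖ₋₂:
  k=0: a=3, p=3, q=1
  k=1: a=8, p=25, q=8
  k=2: a=1, p=28, q=9
  k=3: a=12, p=361, q=116
  k=4: a=17, p=6165, q=1981
  k=5: a=3, p=18856, q=6059
  k=6: a=2, p=43877, q=14099
  k=7: a=2, p=106610, q=34257

106610/34257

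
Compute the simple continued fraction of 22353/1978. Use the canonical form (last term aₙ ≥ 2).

[11; 3, 3, 12, 16]

22353 = 11*1978 + 595
1978 = 3*595 + 193
595 = 3*193 + 16
193 = 12*16 + 1
16 = 16*1 + 0  (stop)
So 22353/1978 = [11; 3, 3, 12, 16].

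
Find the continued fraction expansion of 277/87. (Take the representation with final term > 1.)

[3; 5, 2, 3, 2]

277 = 3×87 + 16
87 = 5×16 + 7
16 = 2×7 + 2
7 = 3×2 + 1
2 = 2×1 + 0  (stop)
So 277/87 = [3; 5, 2, 3, 2].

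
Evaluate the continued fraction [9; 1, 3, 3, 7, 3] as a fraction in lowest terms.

Using pₖ = aₖpₖ₋₁ + pₖ₋₂ and qₖ = aₖqₖ₋₁ + qₖ₋₂:
  k=0: a=9, p=9, q=1
  k=1: a=1, p=10, q=1
  k=2: a=3, p=39, q=4
  k=3: a=3, p=127, q=13
  k=4: a=7, p=928, q=95
  k=5: a=3, p=2911, q=298

2911/298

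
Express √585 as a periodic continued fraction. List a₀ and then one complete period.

a₀ = ⌊√585⌋ = 24.
With m₀=0, d₀=1 and mₖ₊₁ = dₖaₖ − mₖ, dₖ₊₁ = (n − mₖ₊₁²)/dₖ, aₖ₊₁ = ⌊(a₀+mₖ₊₁)/dₖ₊₁⌋:
  k=1: m=24, d=9, a=5
  k=2: m=21, d=16, a=2
  k=3: m=11, d=29, a=1
  k=4: m=18, d=9, a=4
  k=5: m=18, d=29, a=1
  k=6: m=11, d=16, a=2
  k=7: m=21, d=9, a=5
  k=8: m=24, d=1, a=48
d=1 and a=2a₀=48 at k=8, so the next step gives (m, d) = (24, 9) again — its k=1 value — and the period has length 8.

[24; 5, 2, 1, 4, 1, 2, 5, 48]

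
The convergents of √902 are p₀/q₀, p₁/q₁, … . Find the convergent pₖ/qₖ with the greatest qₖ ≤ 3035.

√902 = [30; 30, 60, …] (period length 2).
Convergents:
  p_0/q_0 = 30/1
  p_1/q_1 = 901/30
  p_2/q_2 = 54090/1801
  p_3/q_3 = 1623601/54060
q_2 = 1801 ≤ 3035 < 54060 = q_3, so the answer is 54090/1801.

54090/1801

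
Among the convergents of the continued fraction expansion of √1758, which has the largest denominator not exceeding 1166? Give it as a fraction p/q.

48679/1161

√1758 = [41; 1, 12, 1, 82, …] (period length 4).
Convergents:
  p_0/q_0 = 41/1
  p_1/q_1 = 42/1
  p_2/q_2 = 545/13
  p_3/q_3 = 587/14
  p_4/q_4 = 48679/1161
  p_5/q_5 = 49266/1175
q_4 = 1161 ≤ 1166 < 1175 = q_5, so the answer is 48679/1161.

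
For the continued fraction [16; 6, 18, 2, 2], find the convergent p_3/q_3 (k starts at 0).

3621/224

Using pₖ = aₖpₖ₋₁ + pₖ₋₂, qₖ = aₖqₖ₋₁ + qₖ₋₂ (with p₋₁=1, p₋₂=0, q₋₁=0, q₋₂=1):
  k=0: a=16, p=16, q=1
  k=1: a=6, p=97, q=6
  k=2: a=18, p=1762, q=109
  k=3: a=2, p=3621, q=224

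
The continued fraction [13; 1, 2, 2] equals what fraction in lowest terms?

96/7

Fold from the inside: start with 2/1.
  2 + 1/2 = 5/2
  1 + 2/5 = 7/5
  13 + 5/7 = 96/7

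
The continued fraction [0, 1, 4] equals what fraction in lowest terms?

4/5

Using pₖ = aₖpₖ₋₁ + pₖ₋₂ and qₖ = aₖqₖ₋₁ + qₖ₋₂:
  k=0: a=0, p=0, q=1
  k=1: a=1, p=1, q=1
  k=2: a=4, p=4, q=5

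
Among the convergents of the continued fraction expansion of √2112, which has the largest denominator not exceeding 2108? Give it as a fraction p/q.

96141/2092

√2112 = [45; 1, 21, 1, 90, …] (period length 4).
Convergents:
  p_0/q_0 = 45/1
  p_1/q_1 = 46/1
  p_2/q_2 = 1011/22
  p_3/q_3 = 1057/23
  p_4/q_4 = 96141/2092
  p_5/q_5 = 97198/2115
q_4 = 2092 ≤ 2108 < 2115 = q_5, so the answer is 96141/2092.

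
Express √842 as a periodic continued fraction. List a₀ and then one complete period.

[29; 58]

a₀ = ⌊√842⌋ = 29.
With m₀=0, d₀=1 and mₖ₊₁ = dₖaₖ − mₖ, dₖ₊₁ = (n − mₖ₊₁²)/dₖ, aₖ₊₁ = ⌊(a₀+mₖ₊₁)/dₖ₊₁⌋:
  k=1: m=29, d=1, a=58
d=1 and a=2a₀=58 at k=1, so the next step gives (m, d) = (29, 1) again — its k=1 value — and the period has length 1.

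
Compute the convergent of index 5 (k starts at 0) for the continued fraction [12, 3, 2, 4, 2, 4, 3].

3773/307

Using pₖ = aₖpₖ₋₁ + pₖ₋₂, qₖ = aₖqₖ₋₁ + qₖ₋₂ (with p₋₁=1, p₋₂=0, q₋₁=0, q₋₂=1):
  k=0: a=12, p=12, q=1
  k=1: a=3, p=37, q=3
  k=2: a=2, p=86, q=7
  k=3: a=4, p=381, q=31
  k=4: a=2, p=848, q=69
  k=5: a=4, p=3773, q=307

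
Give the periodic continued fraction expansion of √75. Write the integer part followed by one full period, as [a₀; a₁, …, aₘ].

a₀ = ⌊√75⌋ = 8.
With m₀=0, d₀=1 and mₖ₊₁ = dₖaₖ − mₖ, dₖ₊₁ = (n − mₖ₊₁²)/dₖ, aₖ₊₁ = ⌊(a₀+mₖ₊₁)/dₖ₊₁⌋:
  k=1: m=8, d=11, a=1
  k=2: m=3, d=6, a=1
  k=3: m=3, d=11, a=1
  k=4: m=8, d=1, a=16
d=1 and a=2a₀=16 at k=4, so the next step gives (m, d) = (8, 11) again — its k=1 value — and the period has length 4.

[8; 1, 1, 1, 16]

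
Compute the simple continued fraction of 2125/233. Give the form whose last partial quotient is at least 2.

2125 = 9*233 + 28
233 = 8*28 + 9
28 = 3*9 + 1
9 = 9*1 + 0  (stop)
So 2125/233 = [9; 8, 3, 9].

[9; 8, 3, 9]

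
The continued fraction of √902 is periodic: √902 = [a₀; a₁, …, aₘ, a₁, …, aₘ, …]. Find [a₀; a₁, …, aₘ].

a₀ = ⌊√902⌋ = 30.

[30; 30, 60]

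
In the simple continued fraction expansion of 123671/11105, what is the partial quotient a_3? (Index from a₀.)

13

123671 = 11·11105 + 1516   →  a_0 = 11
11105 = 7·1516 + 493   →  a_1 = 7
1516 = 3·493 + 37   →  a_2 = 3
493 = 13·37 + 12   →  a_3 = 13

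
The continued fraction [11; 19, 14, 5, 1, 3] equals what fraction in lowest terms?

Fold from the inside: start with 3/1.
  1 + 1/3 = 4/3
  5 + 3/4 = 23/4
  14 + 4/23 = 326/23
  19 + 23/326 = 6217/326
  11 + 326/6217 = 68713/6217

68713/6217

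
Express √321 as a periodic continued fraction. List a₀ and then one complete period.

a₀ = ⌊√321⌋ = 17.
With m₀=0, d₀=1 and mₖ₊₁ = dₖaₖ − mₖ, dₖ₊₁ = (n − mₖ₊₁²)/dₖ, aₖ₊₁ = ⌊(a₀+mₖ₊₁)/dₖ₊₁⌋:
  k=1: m=17, d=32, a=1
  k=2: m=15, d=3, a=10
  k=3: m=15, d=32, a=1
  k=4: m=17, d=1, a=34
d=1 and a=2a₀=34 at k=4, so the next step gives (m, d) = (17, 32) again — its k=1 value — and the period has length 4.

[17; 1, 10, 1, 34]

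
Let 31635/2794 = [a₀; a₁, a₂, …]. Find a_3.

1

31635 = 11·2794 + 901   →  a_0 = 11
2794 = 3·901 + 91   →  a_1 = 3
901 = 9·91 + 82   →  a_2 = 9
91 = 1·82 + 9   →  a_3 = 1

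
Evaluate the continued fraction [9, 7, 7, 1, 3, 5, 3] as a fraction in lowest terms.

Using pₖ = aₖpₖ₋₁ + pₖ₋₂ and qₖ = aₖqₖ₋₁ + qₖ₋₂:
  k=0: a=9, p=9, q=1
  k=1: a=7, p=64, q=7
  k=2: a=7, p=457, q=50
  k=3: a=1, p=521, q=57
  k=4: a=3, p=2020, q=221
  k=5: a=5, p=10621, q=1162
  k=6: a=3, p=33883, q=3707

33883/3707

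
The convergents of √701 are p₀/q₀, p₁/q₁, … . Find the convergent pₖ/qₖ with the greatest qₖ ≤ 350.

5613/212

√701 = [26; 2, 10, 10, 2, 52, …] (period length 5).
Convergents:
  p_0/q_0 = 26/1
  p_1/q_1 = 53/2
  p_2/q_2 = 556/21
  p_3/q_3 = 5613/212
  p_4/q_4 = 11782/445
q_3 = 212 ≤ 350 < 445 = q_4, so the answer is 5613/212.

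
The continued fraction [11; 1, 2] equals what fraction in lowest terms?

Using pₖ = aₖpₖ₋₁ + pₖ₋₂ and qₖ = aₖqₖ₋₁ + qₖ₋₂:
  k=0: a=11, p=11, q=1
  k=1: a=1, p=12, q=1
  k=2: a=2, p=35, q=3

35/3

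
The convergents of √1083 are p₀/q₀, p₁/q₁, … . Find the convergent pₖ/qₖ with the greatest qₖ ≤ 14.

362/11

√1083 = [32; 1, 9, 1, 64, …] (period length 4).
Convergents:
  p_0/q_0 = 32/1
  p_1/q_1 = 33/1
  p_2/q_2 = 329/10
  p_3/q_3 = 362/11
  p_4/q_4 = 23497/714
q_3 = 11 ≤ 14 < 714 = q_4, so the answer is 362/11.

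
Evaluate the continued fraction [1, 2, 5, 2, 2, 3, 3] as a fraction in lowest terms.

965/662

Fold from the inside: start with 3/1.
  3 + 1/3 = 10/3
  2 + 3/10 = 23/10
  2 + 10/23 = 56/23
  5 + 23/56 = 303/56
  2 + 56/303 = 662/303
  1 + 303/662 = 965/662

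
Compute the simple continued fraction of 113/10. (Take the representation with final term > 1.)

113 = 11×10 + 3
10 = 3×3 + 1
3 = 3×1 + 0  (stop)
So 113/10 = [11; 3, 3].

[11; 3, 3]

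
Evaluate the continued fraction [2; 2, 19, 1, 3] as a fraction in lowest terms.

403/162

Fold from the inside: start with 3/1.
  1 + 1/3 = 4/3
  19 + 3/4 = 79/4
  2 + 4/79 = 162/79
  2 + 79/162 = 403/162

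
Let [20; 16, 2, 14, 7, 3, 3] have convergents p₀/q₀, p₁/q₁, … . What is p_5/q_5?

212944/10615

Using pₖ = aₖpₖ₋₁ + pₖ₋₂, qₖ = aₖqₖ₋₁ + qₖ₋₂ (with p₋₁=1, p₋₂=0, q₋₁=0, q₋₂=1):
  k=0: a=20, p=20, q=1
  k=1: a=16, p=321, q=16
  k=2: a=2, p=662, q=33
  k=3: a=14, p=9589, q=478
  k=4: a=7, p=67785, q=3379
  k=5: a=3, p=212944, q=10615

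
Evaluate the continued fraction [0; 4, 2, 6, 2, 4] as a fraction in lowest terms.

125/558

Using pₖ = aₖpₖ₋₁ + pₖ₋₂ and qₖ = aₖqₖ₋₁ + qₖ₋₂:
  k=0: a=0, p=0, q=1
  k=1: a=4, p=1, q=4
  k=2: a=2, p=2, q=9
  k=3: a=6, p=13, q=58
  k=4: a=2, p=28, q=125
  k=5: a=4, p=125, q=558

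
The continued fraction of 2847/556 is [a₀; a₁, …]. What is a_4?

2847 = 5·556 + 67   →  a_0 = 5
556 = 8·67 + 20   →  a_1 = 8
67 = 3·20 + 7   →  a_2 = 3
20 = 2·7 + 6   →  a_3 = 2
7 = 1·6 + 1   →  a_4 = 1

1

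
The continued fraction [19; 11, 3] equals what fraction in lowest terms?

649/34

Using pₖ = aₖpₖ₋₁ + pₖ₋₂ and qₖ = aₖqₖ₋₁ + qₖ₋₂:
  k=0: a=19, p=19, q=1
  k=1: a=11, p=210, q=11
  k=2: a=3, p=649, q=34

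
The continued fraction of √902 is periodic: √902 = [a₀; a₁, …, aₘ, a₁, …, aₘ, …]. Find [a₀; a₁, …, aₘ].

a₀ = ⌊√902⌋ = 30.
With m₀=0, d₀=1 and mₖ₊₁ = dₖaₖ − mₖ, dₖ₊₁ = (n − mₖ₊₁²)/dₖ, aₖ₊₁ = ⌊(a₀+mₖ₊₁)/dₖ₊₁⌋:
  k=1: m=30, d=2, a=30
  k=2: m=30, d=1, a=60
d=1 and a=2a₀=60 at k=2, so the next step gives (m, d) = (30, 2) again — its k=1 value — and the period has length 2.

[30; 30, 60]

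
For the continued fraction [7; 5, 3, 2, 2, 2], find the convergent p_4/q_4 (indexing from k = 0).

647/90

Using pₖ = aₖpₖ₋₁ + pₖ₋₂, qₖ = aₖqₖ₋₁ + qₖ₋₂ (with p₋₁=1, p₋₂=0, q₋₁=0, q₋₂=1):
  k=0: a=7, p=7, q=1
  k=1: a=5, p=36, q=5
  k=2: a=3, p=115, q=16
  k=3: a=2, p=266, q=37
  k=4: a=2, p=647, q=90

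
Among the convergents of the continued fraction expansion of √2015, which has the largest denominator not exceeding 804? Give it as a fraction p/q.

35911/800

√2015 = [44; 1, 7, 1, 88, …] (period length 4).
Convergents:
  p_0/q_0 = 44/1
  p_1/q_1 = 45/1
  p_2/q_2 = 359/8
  p_3/q_3 = 404/9
  p_4/q_4 = 35911/800
  p_5/q_5 = 36315/809
q_4 = 800 ≤ 804 < 809 = q_5, so the answer is 35911/800.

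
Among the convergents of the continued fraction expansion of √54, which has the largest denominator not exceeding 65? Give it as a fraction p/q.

169/23

√54 = [7; 2, 1, 6, 1, 2, 14, …] (period length 6).
Convergents:
  p_0/q_0 = 7/1
  p_1/q_1 = 15/2
  p_2/q_2 = 22/3
  p_3/q_3 = 147/20
  p_4/q_4 = 169/23
  p_5/q_5 = 485/66
q_4 = 23 ≤ 65 < 66 = q_5, so the answer is 169/23.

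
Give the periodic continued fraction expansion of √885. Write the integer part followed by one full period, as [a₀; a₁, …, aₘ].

[29; 1, 2, 1, 58]

a₀ = ⌊√885⌋ = 29.
With m₀=0, d₀=1 and mₖ₊₁ = dₖaₖ − mₖ, dₖ₊₁ = (n − mₖ₊₁²)/dₖ, aₖ₊₁ = ⌊(a₀+mₖ₊₁)/dₖ₊₁⌋:
  k=1: m=29, d=44, a=1
  k=2: m=15, d=15, a=2
  k=3: m=15, d=44, a=1
  k=4: m=29, d=1, a=58
d=1 and a=2a₀=58 at k=4, so the next step gives (m, d) = (29, 44) again — its k=1 value — and the period has length 4.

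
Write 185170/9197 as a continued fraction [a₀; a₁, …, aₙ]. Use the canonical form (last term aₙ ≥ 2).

[20; 7, 2, 10, 2, 13, 2]

185170 = 20*9197 + 1230
9197 = 7*1230 + 587
1230 = 2*587 + 56
587 = 10*56 + 27
56 = 2*27 + 2
27 = 13*2 + 1
2 = 2*1 + 0  (stop)
So 185170/9197 = [20; 7, 2, 10, 2, 13, 2].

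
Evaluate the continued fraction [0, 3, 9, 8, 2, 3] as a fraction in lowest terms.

538/1673

Using pₖ = aₖpₖ₋₁ + pₖ₋₂ and qₖ = aₖqₖ₋₁ + qₖ₋₂:
  k=0: a=0, p=0, q=1
  k=1: a=3, p=1, q=3
  k=2: a=9, p=9, q=28
  k=3: a=8, p=73, q=227
  k=4: a=2, p=155, q=482
  k=5: a=3, p=538, q=1673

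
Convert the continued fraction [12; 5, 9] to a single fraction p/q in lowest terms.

561/46

Using pₖ = aₖpₖ₋₁ + pₖ₋₂ and qₖ = aₖqₖ₋₁ + qₖ₋₂:
  k=0: a=12, p=12, q=1
  k=1: a=5, p=61, q=5
  k=2: a=9, p=561, q=46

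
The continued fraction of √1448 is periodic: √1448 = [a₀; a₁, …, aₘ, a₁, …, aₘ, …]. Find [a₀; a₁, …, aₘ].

a₀ = ⌊√1448⌋ = 38.
With m₀=0, d₀=1 and mₖ₊₁ = dₖaₖ − mₖ, dₖ₊₁ = (n − mₖ₊₁²)/dₖ, aₖ₊₁ = ⌊(a₀+mₖ₊₁)/dₖ₊₁⌋:
  k=1: m=38, d=4, a=19
  k=2: m=38, d=1, a=76
d=1 and a=2a₀=76 at k=2, so the next step gives (m, d) = (38, 4) again — its k=1 value — and the period has length 2.

[38; 19, 76]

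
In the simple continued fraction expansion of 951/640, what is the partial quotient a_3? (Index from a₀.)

3

951 = 1·640 + 311   →  a_0 = 1
640 = 2·311 + 18   →  a_1 = 2
311 = 17·18 + 5   →  a_2 = 17
18 = 3·5 + 3   →  a_3 = 3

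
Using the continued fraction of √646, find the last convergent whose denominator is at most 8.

√646 = [25; 2, 2, 2, 50, …] (period length 4).
Convergents:
  p_0/q_0 = 25/1
  p_1/q_1 = 51/2
  p_2/q_2 = 127/5
  p_3/q_3 = 305/12
q_2 = 5 ≤ 8 < 12 = q_3, so the answer is 127/5.

127/5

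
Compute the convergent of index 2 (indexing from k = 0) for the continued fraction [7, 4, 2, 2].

Using pₖ = aₖpₖ₋₁ + pₖ₋₂, qₖ = aₖqₖ₋₁ + qₖ₋₂ (with p₋₁=1, p₋₂=0, q₋₁=0, q₋₂=1):
  k=0: a=7, p=7, q=1
  k=1: a=4, p=29, q=4
  k=2: a=2, p=65, q=9

65/9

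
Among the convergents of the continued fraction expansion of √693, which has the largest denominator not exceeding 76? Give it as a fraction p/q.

1053/40

√693 = [26; 3, 12, 1, 4, 1, 12, 3, 52, …] (period length 8).
Convergents:
  p_0/q_0 = 26/1
  p_1/q_1 = 79/3
  p_2/q_2 = 974/37
  p_3/q_3 = 1053/40
  p_4/q_4 = 5186/197
q_3 = 40 ≤ 76 < 197 = q_4, so the answer is 1053/40.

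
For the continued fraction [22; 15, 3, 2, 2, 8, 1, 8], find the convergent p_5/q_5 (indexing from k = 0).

Using pₖ = aₖpₖ₋₁ + pₖ₋₂, qₖ = aₖqₖ₋₁ + qₖ₋₂ (with p₋₁=1, p₋₂=0, q₋₁=0, q₋₂=1):
  k=0: a=22, p=22, q=1
  k=1: a=15, p=331, q=15
  k=2: a=3, p=1015, q=46
  k=3: a=2, p=2361, q=107
  k=4: a=2, p=5737, q=260
  k=5: a=8, p=48257, q=2187

48257/2187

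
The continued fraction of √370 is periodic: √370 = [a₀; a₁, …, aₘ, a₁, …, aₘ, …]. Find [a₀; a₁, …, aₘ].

[19; 4, 4, 38]

a₀ = ⌊√370⌋ = 19.
With m₀=0, d₀=1 and mₖ₊₁ = dₖaₖ − mₖ, dₖ₊₁ = (n − mₖ₊₁²)/dₖ, aₖ₊₁ = ⌊(a₀+mₖ₊₁)/dₖ₊₁⌋:
  k=1: m=19, d=9, a=4
  k=2: m=17, d=9, a=4
  k=3: m=19, d=1, a=38
d=1 and a=2a₀=38 at k=3, so the next step gives (m, d) = (19, 9) again — its k=1 value — and the period has length 3.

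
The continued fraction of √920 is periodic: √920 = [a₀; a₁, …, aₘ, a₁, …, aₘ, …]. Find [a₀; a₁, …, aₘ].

a₀ = ⌊√920⌋ = 30.

[30; 3, 60]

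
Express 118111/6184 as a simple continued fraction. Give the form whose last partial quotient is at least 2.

118111 = 19×6184 + 615
6184 = 10×615 + 34
615 = 18×34 + 3
34 = 11×3 + 1
3 = 3×1 + 0  (stop)
So 118111/6184 = [19; 10, 18, 11, 3].

[19; 10, 18, 11, 3]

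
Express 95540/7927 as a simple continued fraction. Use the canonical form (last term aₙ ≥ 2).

95540 = 12×7927 + 416
7927 = 19×416 + 23
416 = 18×23 + 2
23 = 11×2 + 1
2 = 2×1 + 0  (stop)
So 95540/7927 = [12; 19, 18, 11, 2].

[12; 19, 18, 11, 2]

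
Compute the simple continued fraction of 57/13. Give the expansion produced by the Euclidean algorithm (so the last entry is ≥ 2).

57 = 4·13 + 5
13 = 2·5 + 3
5 = 1·3 + 2
3 = 1·2 + 1
2 = 2·1 + 0  (stop)
So 57/13 = [4; 2, 1, 1, 2].

[4; 2, 1, 1, 2]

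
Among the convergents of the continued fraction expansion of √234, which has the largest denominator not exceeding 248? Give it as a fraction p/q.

√234 = [15; 3, 2, 1, 2, 1, 2, 3, 30, …] (period length 8).
Convergents:
  p_0/q_0 = 15/1
  p_1/q_1 = 46/3
  p_2/q_2 = 107/7
  p_3/q_3 = 153/10
  p_4/q_4 = 413/27
  p_5/q_5 = 566/37
  p_6/q_6 = 1545/101
  p_7/q_7 = 5201/340
q_6 = 101 ≤ 248 < 340 = q_7, so the answer is 1545/101.

1545/101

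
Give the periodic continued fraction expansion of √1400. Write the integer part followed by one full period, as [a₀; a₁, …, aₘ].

[37; 2, 2, 2, 74]

a₀ = ⌊√1400⌋ = 37.
With m₀=0, d₀=1 and mₖ₊₁ = dₖaₖ − mₖ, dₖ₊₁ = (n − mₖ₊₁²)/dₖ, aₖ₊₁ = ⌊(a₀+mₖ₊₁)/dₖ₊₁⌋:
  k=1: m=37, d=31, a=2
  k=2: m=25, d=25, a=2
  k=3: m=25, d=31, a=2
  k=4: m=37, d=1, a=74
d=1 and a=2a₀=74 at k=4, so the next step gives (m, d) = (37, 31) again — its k=1 value — and the period has length 4.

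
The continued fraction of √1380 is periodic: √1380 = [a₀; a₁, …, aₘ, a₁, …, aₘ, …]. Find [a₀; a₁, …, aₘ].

a₀ = ⌊√1380⌋ = 37.

[37; 6, 1, 2, 1, 6, 74]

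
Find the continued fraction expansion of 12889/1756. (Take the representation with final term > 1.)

[7; 2, 1, 16, 17, 2]

12889 = 7×1756 + 597
1756 = 2×597 + 562
597 = 1×562 + 35
562 = 16×35 + 2
35 = 17×2 + 1
2 = 2×1 + 0  (stop)
So 12889/1756 = [7; 2, 1, 16, 17, 2].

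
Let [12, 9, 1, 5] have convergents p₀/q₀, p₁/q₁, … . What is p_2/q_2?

Using pₖ = aₖpₖ₋₁ + pₖ₋₂, qₖ = aₖqₖ₋₁ + qₖ₋₂ (with p₋₁=1, p₋₂=0, q₋₁=0, q₋₂=1):
  k=0: a=12, p=12, q=1
  k=1: a=9, p=109, q=9
  k=2: a=1, p=121, q=10

121/10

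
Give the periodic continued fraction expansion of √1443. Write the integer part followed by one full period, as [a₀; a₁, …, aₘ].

[37; 1, 74]

a₀ = ⌊√1443⌋ = 37.
With m₀=0, d₀=1 and mₖ₊₁ = dₖaₖ − mₖ, dₖ₊₁ = (n − mₖ₊₁²)/dₖ, aₖ₊₁ = ⌊(a₀+mₖ₊₁)/dₖ₊₁⌋:
  k=1: m=37, d=74, a=1
  k=2: m=37, d=1, a=74
d=1 and a=2a₀=74 at k=2, so the next step gives (m, d) = (37, 74) again — its k=1 value — and the period has length 2.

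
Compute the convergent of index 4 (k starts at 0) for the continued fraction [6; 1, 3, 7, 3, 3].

615/91

Using pₖ = aₖpₖ₋₁ + pₖ₋₂, qₖ = aₖqₖ₋₁ + qₖ₋₂ (with p₋₁=1, p₋₂=0, q₋₁=0, q₋₂=1):
  k=0: a=6, p=6, q=1
  k=1: a=1, p=7, q=1
  k=2: a=3, p=27, q=4
  k=3: a=7, p=196, q=29
  k=4: a=3, p=615, q=91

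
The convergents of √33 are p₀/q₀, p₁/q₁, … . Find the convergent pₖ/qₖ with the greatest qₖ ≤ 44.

√33 = [5; 1, 2, 1, 10, …] (period length 4).
Convergents:
  p_0/q_0 = 5/1
  p_1/q_1 = 6/1
  p_2/q_2 = 17/3
  p_3/q_3 = 23/4
  p_4/q_4 = 247/43
  p_5/q_5 = 270/47
q_4 = 43 ≤ 44 < 47 = q_5, so the answer is 247/43.

247/43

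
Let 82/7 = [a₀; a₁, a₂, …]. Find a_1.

82 = 11·7 + 5   →  a_0 = 11
7 = 1·5 + 2   →  a_1 = 1

1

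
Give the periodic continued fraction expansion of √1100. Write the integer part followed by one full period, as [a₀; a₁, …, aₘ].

a₀ = ⌊√1100⌋ = 33.

[33; 6, 66]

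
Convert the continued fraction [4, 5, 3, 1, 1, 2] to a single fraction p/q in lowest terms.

398/95

Using pₖ = aₖpₖ₋₁ + pₖ₋₂ and qₖ = aₖqₖ₋₁ + qₖ₋₂:
  k=0: a=4, p=4, q=1
  k=1: a=5, p=21, q=5
  k=2: a=3, p=67, q=16
  k=3: a=1, p=88, q=21
  k=4: a=1, p=155, q=37
  k=5: a=2, p=398, q=95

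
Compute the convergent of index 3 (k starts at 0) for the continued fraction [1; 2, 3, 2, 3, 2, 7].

Using pₖ = aₖpₖ₋₁ + pₖ₋₂, qₖ = aₖqₖ₋₁ + qₖ₋₂ (with p₋₁=1, p₋₂=0, q₋₁=0, q₋₂=1):
  k=0: a=1, p=1, q=1
  k=1: a=2, p=3, q=2
  k=2: a=3, p=10, q=7
  k=3: a=2, p=23, q=16

23/16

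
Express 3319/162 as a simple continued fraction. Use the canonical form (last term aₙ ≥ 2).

3319 = 20×162 + 79
162 = 2×79 + 4
79 = 19×4 + 3
4 = 1×3 + 1
3 = 3×1 + 0  (stop)
So 3319/162 = [20; 2, 19, 1, 3].

[20; 2, 19, 1, 3]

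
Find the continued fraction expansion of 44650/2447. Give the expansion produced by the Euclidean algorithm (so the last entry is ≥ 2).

44650 = 18·2447 + 604
2447 = 4·604 + 31
604 = 19·31 + 15
31 = 2·15 + 1
15 = 15·1 + 0  (stop)
So 44650/2447 = [18; 4, 19, 2, 15].

[18; 4, 19, 2, 15]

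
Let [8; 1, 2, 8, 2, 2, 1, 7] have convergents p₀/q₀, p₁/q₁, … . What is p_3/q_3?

217/25

Using pₖ = aₖpₖ₋₁ + pₖ₋₂, qₖ = aₖqₖ₋₁ + qₖ₋₂ (with p₋₁=1, p₋₂=0, q₋₁=0, q₋₂=1):
  k=0: a=8, p=8, q=1
  k=1: a=1, p=9, q=1
  k=2: a=2, p=26, q=3
  k=3: a=8, p=217, q=25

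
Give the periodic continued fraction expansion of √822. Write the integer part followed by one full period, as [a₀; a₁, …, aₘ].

a₀ = ⌊√822⌋ = 28.
With m₀=0, d₀=1 and mₖ₊₁ = dₖaₖ − mₖ, dₖ₊₁ = (n − mₖ₊₁²)/dₖ, aₖ₊₁ = ⌊(a₀+mₖ₊₁)/dₖ₊₁⌋:
  k=1: m=28, d=38, a=1
  k=2: m=10, d=19, a=2
  k=3: m=28, d=2, a=28
  k=4: m=28, d=19, a=2
  k=5: m=10, d=38, a=1
  k=6: m=28, d=1, a=56
d=1 and a=2a₀=56 at k=6, so the next step gives (m, d) = (28, 38) again — its k=1 value — and the period has length 6.

[28; 1, 2, 28, 2, 1, 56]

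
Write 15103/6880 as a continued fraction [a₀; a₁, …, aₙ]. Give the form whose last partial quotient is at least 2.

15103 = 2*6880 + 1343
6880 = 5*1343 + 165
1343 = 8*165 + 23
165 = 7*23 + 4
23 = 5*4 + 3
4 = 1*3 + 1
3 = 3*1 + 0  (stop)
So 15103/6880 = [2; 5, 8, 7, 5, 1, 3].

[2; 5, 8, 7, 5, 1, 3]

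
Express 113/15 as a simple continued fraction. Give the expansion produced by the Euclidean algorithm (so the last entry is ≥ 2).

[7; 1, 1, 7]

113 = 7*15 + 8
15 = 1*8 + 7
8 = 1*7 + 1
7 = 7*1 + 0  (stop)
So 113/15 = [7; 1, 1, 7].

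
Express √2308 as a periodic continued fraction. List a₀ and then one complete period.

[48; 24, 96]

a₀ = ⌊√2308⌋ = 48.
With m₀=0, d₀=1 and mₖ₊₁ = dₖaₖ − mₖ, dₖ₊₁ = (n − mₖ₊₁²)/dₖ, aₖ₊₁ = ⌊(a₀+mₖ₊₁)/dₖ₊₁⌋:
  k=1: m=48, d=4, a=24
  k=2: m=48, d=1, a=96
d=1 and a=2a₀=96 at k=2, so the next step gives (m, d) = (48, 4) again — its k=1 value — and the period has length 2.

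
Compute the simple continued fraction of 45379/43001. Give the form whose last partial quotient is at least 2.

45379 = 1*43001 + 2378
43001 = 18*2378 + 197
2378 = 12*197 + 14
197 = 14*14 + 1
14 = 14*1 + 0  (stop)
So 45379/43001 = [1; 18, 12, 14, 14].

[1; 18, 12, 14, 14]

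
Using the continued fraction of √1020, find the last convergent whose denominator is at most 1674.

32672/1023

√1020 = [31; 1, 14, 1, 62, …] (period length 4).
Convergents:
  p_0/q_0 = 31/1
  p_1/q_1 = 32/1
  p_2/q_2 = 479/15
  p_3/q_3 = 511/16
  p_4/q_4 = 32161/1007
  p_5/q_5 = 32672/1023
  p_6/q_6 = 489569/15329
q_5 = 1023 ≤ 1674 < 15329 = q_6, so the answer is 32672/1023.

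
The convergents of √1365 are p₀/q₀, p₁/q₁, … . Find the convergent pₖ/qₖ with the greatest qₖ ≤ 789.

25271/684

√1365 = [36; 1, 17, 2, 17, 1, 72, …] (period length 6).
Convergents:
  p_0/q_0 = 36/1
  p_1/q_1 = 37/1
  p_2/q_2 = 665/18
  p_3/q_3 = 1367/37
  p_4/q_4 = 23904/647
  p_5/q_5 = 25271/684
  p_6/q_6 = 1843416/49895
q_5 = 684 ≤ 789 < 49895 = q_6, so the answer is 25271/684.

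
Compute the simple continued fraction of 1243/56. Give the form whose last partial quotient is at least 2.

1243 = 22·56 + 11
56 = 5·11 + 1
11 = 11·1 + 0  (stop)
So 1243/56 = [22; 5, 11].

[22; 5, 11]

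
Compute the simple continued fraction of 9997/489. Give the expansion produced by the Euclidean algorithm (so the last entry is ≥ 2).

[20; 2, 3, 1, 17, 3]

9997 = 20·489 + 217
489 = 2·217 + 55
217 = 3·55 + 52
55 = 1·52 + 3
52 = 17·3 + 1
3 = 3·1 + 0  (stop)
So 9997/489 = [20; 2, 3, 1, 17, 3].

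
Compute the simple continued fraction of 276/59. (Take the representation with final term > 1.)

[4; 1, 2, 9, 2]

276 = 4×59 + 40
59 = 1×40 + 19
40 = 2×19 + 2
19 = 9×2 + 1
2 = 2×1 + 0  (stop)
So 276/59 = [4; 1, 2, 9, 2].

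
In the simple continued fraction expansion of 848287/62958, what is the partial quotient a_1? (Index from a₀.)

848287 = 13·62958 + 29833   →  a_0 = 13
62958 = 2·29833 + 3292   →  a_1 = 2

2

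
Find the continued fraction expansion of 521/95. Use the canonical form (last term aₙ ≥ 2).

[5; 2, 15, 3]

521 = 5×95 + 46
95 = 2×46 + 3
46 = 15×3 + 1
3 = 3×1 + 0  (stop)
So 521/95 = [5; 2, 15, 3].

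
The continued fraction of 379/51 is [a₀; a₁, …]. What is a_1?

2

379 = 7·51 + 22   →  a_0 = 7
51 = 2·22 + 7   →  a_1 = 2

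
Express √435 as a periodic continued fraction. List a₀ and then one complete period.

a₀ = ⌊√435⌋ = 20.
With m₀=0, d₀=1 and mₖ₊₁ = dₖaₖ − mₖ, dₖ₊₁ = (n − mₖ₊₁²)/dₖ, aₖ₊₁ = ⌊(a₀+mₖ₊₁)/dₖ₊₁⌋:
  k=1: m=20, d=35, a=1
  k=2: m=15, d=6, a=5
  k=3: m=15, d=35, a=1
  k=4: m=20, d=1, a=40
d=1 and a=2a₀=40 at k=4, so the next step gives (m, d) = (20, 35) again — its k=1 value — and the period has length 4.

[20; 1, 5, 1, 40]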